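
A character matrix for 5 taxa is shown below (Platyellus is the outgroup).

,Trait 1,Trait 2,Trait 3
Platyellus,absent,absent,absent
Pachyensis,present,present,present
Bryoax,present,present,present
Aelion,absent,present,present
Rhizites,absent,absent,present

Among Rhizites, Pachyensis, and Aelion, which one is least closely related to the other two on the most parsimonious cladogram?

Rhizites

The outgroup has state 'absent' for every character, so 'present' is the derived state throughout.
Trait 1: derived state 'present' in Bryoax and Pachyensis only — synapomorphy for {Bryoax, Pachyensis}.
Trait 2: derived state 'present' in Aelion, Bryoax, and Pachyensis only — synapomorphy for {Aelion, Bryoax, Pachyensis}.
All ingroup taxa share the derived state 'present' for Trait 3; it defines the ingroup but does not resolve relationships within it.
Most parsimonious ingroup topology: (((Pachyensis,Bryoax),Aelion),Rhizites).
Pachyensis and Aelion share a more recent common ancestor with each other than either does with Rhizites, so Rhizites is the least closely related of the three.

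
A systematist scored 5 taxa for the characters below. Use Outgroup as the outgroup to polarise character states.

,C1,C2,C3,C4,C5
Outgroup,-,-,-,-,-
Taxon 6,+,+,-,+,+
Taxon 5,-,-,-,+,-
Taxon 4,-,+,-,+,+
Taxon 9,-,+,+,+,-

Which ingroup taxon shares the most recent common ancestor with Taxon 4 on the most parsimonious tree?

The outgroup has state '-' for every character, so '+' is the derived state throughout.
C1: derived state '+' in Taxon 6 only — an autapomorphy, so it tells us nothing about relationships among taxa.
C2: derived state '+' in Taxon 4, Taxon 6, and Taxon 9 only — synapomorphy for {Taxon 4, Taxon 6, Taxon 9}.
C3: derived state '+' in Taxon 9 only — an autapomorphy, so it tells us nothing about relationships among taxa.
C4 (derived state '+') is shared by all ingroup taxa — unites the whole ingroup.
C5 (derived state '+') is shared by Taxon 4 and Taxon 6 — a synapomorphy uniting that clade.
Most parsimonious ingroup topology: (((Taxon 6,Taxon 4),Taxon 9),Taxon 5).
Taxon 4 and Taxon 6 form a cherry on this tree, so they are sister taxa.

Taxon 6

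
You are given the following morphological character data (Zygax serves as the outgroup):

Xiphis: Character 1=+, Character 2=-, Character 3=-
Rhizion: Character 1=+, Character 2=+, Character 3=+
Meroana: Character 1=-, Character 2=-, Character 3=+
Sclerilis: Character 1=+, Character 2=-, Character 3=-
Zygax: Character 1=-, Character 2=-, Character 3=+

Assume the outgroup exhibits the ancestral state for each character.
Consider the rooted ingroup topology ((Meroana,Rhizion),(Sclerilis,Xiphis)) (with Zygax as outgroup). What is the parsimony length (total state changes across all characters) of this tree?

Map each character onto ((Meroana,Rhizion),(Sclerilis,Xiphis)) (rooted by Zygax) and count the minimum state changes it requires (Fitch parsimony):
Character 1: 2; Character 2: 1; Character 3: 1.
Total tree length = 4.

4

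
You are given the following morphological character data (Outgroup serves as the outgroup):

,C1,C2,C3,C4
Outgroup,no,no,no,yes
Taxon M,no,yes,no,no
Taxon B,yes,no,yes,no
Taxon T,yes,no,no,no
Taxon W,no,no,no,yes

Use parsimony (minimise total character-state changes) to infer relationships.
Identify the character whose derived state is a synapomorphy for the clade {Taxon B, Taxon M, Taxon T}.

Character polarity is set by the outgroup: the derived state is whichever differs from the outgroup's state, so for C4 the derived state is 'no', and for the remaining characters it is 'yes'.
Only Taxon B and Taxon T show the derived state 'yes' for C1, supporting them as a clade.
C2: derived state 'yes' in Taxon M only — an autapomorphy, so it tells us nothing about relationships among taxa.
C3 (derived state 'yes') is unique to Taxon B (autapomorphy; uninformative for grouping).
C4 (derived state 'no') is shared by Taxon B, Taxon M, and Taxon T — a synapomorphy uniting that clade.
Most parsimonious ingroup topology: ((Taxon M,(Taxon B,Taxon T)),Taxon W).
The clade {Taxon B, Taxon M, Taxon T} is supported by C4: its derived state 'no' occurs in exactly those taxa and in no other taxon (including the outgroup).

C4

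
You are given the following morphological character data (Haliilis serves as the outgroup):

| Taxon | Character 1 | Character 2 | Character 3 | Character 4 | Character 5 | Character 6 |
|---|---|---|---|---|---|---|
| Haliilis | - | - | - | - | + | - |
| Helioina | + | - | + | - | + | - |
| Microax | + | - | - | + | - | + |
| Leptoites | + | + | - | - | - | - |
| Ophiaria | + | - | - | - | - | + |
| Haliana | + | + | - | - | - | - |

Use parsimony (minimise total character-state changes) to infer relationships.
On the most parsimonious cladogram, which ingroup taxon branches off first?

Helioina

Character polarity is set by the outgroup: the derived state is whichever differs from the outgroup's state, so for Character 5 the derived state is '-', and for the remaining characters it is '+'.
All ingroup taxa share the derived state '+' for Character 1; it defines the ingroup but does not resolve relationships within it.
Character 2: derived state '+' in Haliana and Leptoites only — synapomorphy for {Haliana, Leptoites}.
Character 3: derived state '+' in Helioina only — an autapomorphy, so it tells us nothing about relationships among taxa.
Character 4 (derived state '+') is unique to Microax (autapomorphy; uninformative for grouping).
Only Haliana, Leptoites, Microax, and Ophiaria show the derived state '-' for Character 5, supporting them as a clade.
Character 6: derived state '+' in Microax and Ophiaria only — synapomorphy for {Microax, Ophiaria}.
Most parsimonious ingroup topology: (Helioina,((Microax,Ophiaria),(Leptoites,Haliana))).
Helioina is sister to the clade containing all other ingroup taxa, so it is the earliest-diverging (most basal) ingroup lineage.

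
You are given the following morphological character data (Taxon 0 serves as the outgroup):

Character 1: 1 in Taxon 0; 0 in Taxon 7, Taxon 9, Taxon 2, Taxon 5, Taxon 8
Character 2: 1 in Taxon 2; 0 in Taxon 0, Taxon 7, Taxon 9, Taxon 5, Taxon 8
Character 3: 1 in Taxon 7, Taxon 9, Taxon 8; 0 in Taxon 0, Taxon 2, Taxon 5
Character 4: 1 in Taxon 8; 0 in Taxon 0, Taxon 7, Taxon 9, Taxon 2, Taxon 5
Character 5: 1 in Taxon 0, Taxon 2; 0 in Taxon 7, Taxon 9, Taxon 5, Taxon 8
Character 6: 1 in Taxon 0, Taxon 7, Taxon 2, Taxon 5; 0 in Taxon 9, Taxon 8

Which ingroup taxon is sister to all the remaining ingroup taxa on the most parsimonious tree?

Taxon 2

Character polarity is set by the outgroup: the derived state is whichever differs from the outgroup's state, so for Character 1, Character 5, Character 6 the derived state is '0', and for the remaining characters it is '1'.
Character 1 (derived state '0') is shared by all ingroup taxa — unites the whole ingroup.
Character 2: derived state '1' in Taxon 2 only — an autapomorphy, so it tells us nothing about relationships among taxa.
Character 3: derived state '1' in Taxon 7, Taxon 8, and Taxon 9 only — synapomorphy for {Taxon 7, Taxon 8, Taxon 9}.
Character 4: derived state '1' in Taxon 8 only — an autapomorphy, so it tells us nothing about relationships among taxa.
Only Taxon 5, Taxon 7, Taxon 8, and Taxon 9 show the derived state '0' for Character 5, supporting them as a clade.
Character 6 (derived state '0') is shared by Taxon 8 and Taxon 9 — a synapomorphy uniting that clade.
Most parsimonious ingroup topology: ((((Taxon 9,Taxon 8),Taxon 7),Taxon 5),Taxon 2).
Taxon 2 is sister to the clade containing all other ingroup taxa, so it is the earliest-diverging (most basal) ingroup lineage.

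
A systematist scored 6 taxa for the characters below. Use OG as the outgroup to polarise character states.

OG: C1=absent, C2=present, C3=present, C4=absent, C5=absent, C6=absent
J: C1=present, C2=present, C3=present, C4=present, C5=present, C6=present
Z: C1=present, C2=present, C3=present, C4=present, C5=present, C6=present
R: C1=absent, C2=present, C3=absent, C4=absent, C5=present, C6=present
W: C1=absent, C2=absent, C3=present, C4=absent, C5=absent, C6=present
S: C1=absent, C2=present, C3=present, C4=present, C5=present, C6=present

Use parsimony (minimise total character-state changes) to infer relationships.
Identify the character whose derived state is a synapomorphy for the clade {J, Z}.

C1

Character polarity is set by the outgroup: the derived state is whichever differs from the outgroup's state, so for C2, C3 the derived state is 'absent', and for the remaining characters it is 'present'.
Only J and Z show the derived state 'present' for C1, supporting them as a clade.
C2: derived state 'absent' in W only — an autapomorphy, so it tells us nothing about relationships among taxa.
C3 (derived state 'absent') is unique to R (autapomorphy; uninformative for grouping).
C4 (derived state 'present') is shared by J, S, and Z — a synapomorphy uniting that clade.
C5 (derived state 'present') is shared by J, R, S, and Z — a synapomorphy uniting that clade.
C6 (derived state 'present') is shared by all ingroup taxa — unites the whole ingroup.
Most parsimonious ingroup topology: ((((J,Z),S),R),W).
The clade {J, Z} is supported by C1: its derived state 'present' occurs in exactly those taxa and in no other taxon (including the outgroup).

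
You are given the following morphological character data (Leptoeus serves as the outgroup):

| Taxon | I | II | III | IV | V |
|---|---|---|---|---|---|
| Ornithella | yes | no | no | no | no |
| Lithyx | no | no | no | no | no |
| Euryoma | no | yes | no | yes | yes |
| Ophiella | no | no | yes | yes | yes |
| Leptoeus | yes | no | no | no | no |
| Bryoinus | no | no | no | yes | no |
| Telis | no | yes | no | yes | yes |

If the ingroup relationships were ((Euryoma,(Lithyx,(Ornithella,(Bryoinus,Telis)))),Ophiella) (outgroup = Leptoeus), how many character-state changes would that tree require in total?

Map each character onto ((Euryoma,(Lithyx,(Ornithella,(Bryoinus,Telis)))),Ophiella) (rooted by Leptoeus) and count the minimum state changes it requires (Fitch parsimony):
I: 2; II: 2; III: 1; IV: 3; V: 3.
Total tree length = 11.

11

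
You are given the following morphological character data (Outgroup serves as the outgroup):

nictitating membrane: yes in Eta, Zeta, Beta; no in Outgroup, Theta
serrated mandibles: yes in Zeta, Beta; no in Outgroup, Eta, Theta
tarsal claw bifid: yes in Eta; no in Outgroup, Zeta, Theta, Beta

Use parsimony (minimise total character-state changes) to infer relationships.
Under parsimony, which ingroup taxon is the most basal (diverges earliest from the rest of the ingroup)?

The outgroup has state 'no' for every character, so 'yes' is the derived state throughout.
nictitating membrane (derived state 'yes') is shared by Beta, Eta, and Zeta — a synapomorphy uniting that clade.
serrated mandibles: derived state 'yes' in Beta and Zeta only — synapomorphy for {Beta, Zeta}.
tarsal claw bifid (derived state 'yes') is unique to Eta (autapomorphy; uninformative for grouping).
Most parsimonious ingroup topology: ((Eta,(Zeta,Beta)),Theta).
Theta is sister to the clade containing all other ingroup taxa, so it is the earliest-diverging (most basal) ingroup lineage.

Theta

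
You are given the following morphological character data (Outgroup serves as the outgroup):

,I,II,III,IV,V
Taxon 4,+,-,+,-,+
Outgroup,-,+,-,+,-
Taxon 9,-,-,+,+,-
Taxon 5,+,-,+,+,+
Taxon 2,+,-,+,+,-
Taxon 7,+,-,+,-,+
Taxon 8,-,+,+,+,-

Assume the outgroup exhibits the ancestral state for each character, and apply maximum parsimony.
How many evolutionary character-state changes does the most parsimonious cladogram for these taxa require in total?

Character polarity is set by the outgroup: the derived state is whichever differs from the outgroup's state, so for II, IV the derived state is '-', and for the remaining characters it is '+'.
I: derived state '+' in Taxon 2, Taxon 4, Taxon 5, and Taxon 7 only — synapomorphy for {Taxon 2, Taxon 4, Taxon 5, Taxon 7}.
Only Taxon 2, Taxon 4, Taxon 5, Taxon 7, and Taxon 9 show the derived state '-' for II, supporting them as a clade.
All ingroup taxa share the derived state '+' for III; it defines the ingroup but does not resolve relationships within it.
Only Taxon 4 and Taxon 7 show the derived state '-' for IV, supporting them as a clade.
Only Taxon 4, Taxon 5, and Taxon 7 show the derived state '+' for V, supporting them as a clade.
Most parsimonious ingroup topology: (((Taxon 2,((Taxon 7,Taxon 4),Taxon 5)),Taxon 9),Taxon 8).
Changes per character on this tree: I: 1; II: 1; III: 1; IV: 1; V: 1.
Total = 5.

5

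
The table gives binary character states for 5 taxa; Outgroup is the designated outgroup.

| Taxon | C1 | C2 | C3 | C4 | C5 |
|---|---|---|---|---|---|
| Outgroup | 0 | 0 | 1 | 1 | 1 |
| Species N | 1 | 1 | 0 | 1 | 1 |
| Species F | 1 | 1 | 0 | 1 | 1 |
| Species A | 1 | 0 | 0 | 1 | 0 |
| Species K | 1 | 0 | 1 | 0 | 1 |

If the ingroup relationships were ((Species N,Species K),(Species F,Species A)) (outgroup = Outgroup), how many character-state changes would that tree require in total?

7

Map each character onto ((Species N,Species K),(Species F,Species A)) (rooted by Outgroup) and count the minimum state changes it requires (Fitch parsimony):
C1: 1; C2: 2; C3: 2; C4: 1; C5: 1.
Total tree length = 7.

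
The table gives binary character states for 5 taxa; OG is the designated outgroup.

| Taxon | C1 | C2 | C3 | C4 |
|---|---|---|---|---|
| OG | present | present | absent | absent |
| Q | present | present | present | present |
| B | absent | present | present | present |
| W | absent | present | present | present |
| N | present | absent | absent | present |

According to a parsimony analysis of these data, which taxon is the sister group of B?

Character polarity is set by the outgroup: the derived state is whichever differs from the outgroup's state, so for C1, C2 the derived state is 'absent', and for the remaining characters it is 'present'.
C1 (derived state 'absent') is shared by B and W — a synapomorphy uniting that clade.
C2 (derived state 'absent') is unique to N (autapomorphy; uninformative for grouping).
Only B, Q, and W show the derived state 'present' for C3, supporting them as a clade.
C4 (derived state 'present') is shared by all ingroup taxa — unites the whole ingroup.
Most parsimonious ingroup topology: ((Q,(B,W)),N).
B and W form a cherry on this tree, so they are sister taxa.

W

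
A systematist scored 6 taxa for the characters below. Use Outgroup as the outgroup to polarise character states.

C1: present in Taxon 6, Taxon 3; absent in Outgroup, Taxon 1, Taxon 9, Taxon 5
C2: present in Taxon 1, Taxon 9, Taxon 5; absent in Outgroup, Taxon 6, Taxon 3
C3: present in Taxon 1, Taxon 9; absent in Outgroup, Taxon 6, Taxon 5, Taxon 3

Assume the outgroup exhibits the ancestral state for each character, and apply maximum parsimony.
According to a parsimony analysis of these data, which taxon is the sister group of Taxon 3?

Taxon 6

The outgroup has state 'absent' for every character, so 'present' is the derived state throughout.
C1 (derived state 'present') is shared by Taxon 3 and Taxon 6 — a synapomorphy uniting that clade.
C2: derived state 'present' in Taxon 1, Taxon 5, and Taxon 9 only — synapomorphy for {Taxon 1, Taxon 5, Taxon 9}.
C3: derived state 'present' in Taxon 1 and Taxon 9 only — synapomorphy for {Taxon 1, Taxon 9}.
Most parsimonious ingroup topology: (((Taxon 1,Taxon 9),Taxon 5),(Taxon 6,Taxon 3)).
Taxon 3 and Taxon 6 form a cherry on this tree, so they are sister taxa.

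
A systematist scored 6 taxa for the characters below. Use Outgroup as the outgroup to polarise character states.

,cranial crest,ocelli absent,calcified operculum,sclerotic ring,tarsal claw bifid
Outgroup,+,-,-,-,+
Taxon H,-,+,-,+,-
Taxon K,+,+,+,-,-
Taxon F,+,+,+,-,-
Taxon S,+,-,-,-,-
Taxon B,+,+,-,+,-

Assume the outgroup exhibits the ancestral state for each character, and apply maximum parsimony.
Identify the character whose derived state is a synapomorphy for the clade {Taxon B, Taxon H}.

sclerotic ring

Character polarity is set by the outgroup: the derived state is whichever differs from the outgroup's state, so for cranial crest, tarsal claw bifid the derived state is '-', and for the remaining characters it is '+'.
cranial crest: derived state '-' in Taxon H only — an autapomorphy, so it tells us nothing about relationships among taxa.
ocelli absent: derived state '+' in Taxon B, Taxon F, Taxon H, and Taxon K only — synapomorphy for {Taxon B, Taxon F, Taxon H, Taxon K}.
calcified operculum (derived state '+') is shared by Taxon F and Taxon K — a synapomorphy uniting that clade.
sclerotic ring (derived state '+') is shared by Taxon B and Taxon H — a synapomorphy uniting that clade.
All ingroup taxa share the derived state '-' for tarsal claw bifid; it defines the ingroup but does not resolve relationships within it.
Most parsimonious ingroup topology: (((Taxon H,Taxon B),(Taxon K,Taxon F)),Taxon S).
The clade {Taxon B, Taxon H} is supported by sclerotic ring: its derived state '+' occurs in exactly those taxa and in no other taxon (including the outgroup).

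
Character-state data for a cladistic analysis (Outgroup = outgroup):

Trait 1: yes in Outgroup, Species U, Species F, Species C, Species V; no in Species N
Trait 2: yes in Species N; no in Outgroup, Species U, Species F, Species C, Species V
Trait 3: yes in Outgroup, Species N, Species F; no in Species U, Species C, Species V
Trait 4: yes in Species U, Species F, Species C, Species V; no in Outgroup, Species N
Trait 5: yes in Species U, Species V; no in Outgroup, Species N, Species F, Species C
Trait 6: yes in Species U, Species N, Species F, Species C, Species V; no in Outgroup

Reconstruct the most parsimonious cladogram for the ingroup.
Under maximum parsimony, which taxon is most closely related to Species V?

Character polarity is set by the outgroup: the derived state is whichever differs from the outgroup's state, so for Trait 1, Trait 3 the derived state is 'no', and for the remaining characters it is 'yes'.
Trait 1: derived state 'no' in Species N only — an autapomorphy, so it tells us nothing about relationships among taxa.
Trait 2: derived state 'yes' in Species N only — an autapomorphy, so it tells us nothing about relationships among taxa.
Trait 3 (derived state 'no') is shared by Species C, Species U, and Species V — a synapomorphy uniting that clade.
Only Species C, Species F, Species U, and Species V show the derived state 'yes' for Trait 4, supporting them as a clade.
Trait 5 (derived state 'yes') is shared by Species U and Species V — a synapomorphy uniting that clade.
Trait 6 (derived state 'yes') is shared by all ingroup taxa — unites the whole ingroup.
Most parsimonious ingroup topology: ((((Species U,Species V),Species C),Species F),Species N).
Species V and Species U form a cherry on this tree, so they are sister taxa.

Species U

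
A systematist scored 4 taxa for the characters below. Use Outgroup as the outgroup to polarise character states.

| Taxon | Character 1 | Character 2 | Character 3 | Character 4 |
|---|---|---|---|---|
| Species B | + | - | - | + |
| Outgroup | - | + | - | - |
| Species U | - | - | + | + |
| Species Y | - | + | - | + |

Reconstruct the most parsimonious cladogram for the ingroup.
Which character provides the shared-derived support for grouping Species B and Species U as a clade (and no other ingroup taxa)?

Character 2

Character polarity is set by the outgroup: the derived state is whichever differs from the outgroup's state, so for Character 2 the derived state is '-', and for the remaining characters it is '+'.
Character 1 (derived state '+') is unique to Species B (autapomorphy; uninformative for grouping).
Only Species B and Species U show the derived state '-' for Character 2, supporting them as a clade.
Character 3: derived state '+' in Species U only — an autapomorphy, so it tells us nothing about relationships among taxa.
All ingroup taxa share the derived state '+' for Character 4; it defines the ingroup but does not resolve relationships within it.
Most parsimonious ingroup topology: ((Species U,Species B),Species Y).
The clade {Species B, Species U} is supported by Character 2: its derived state '-' occurs in exactly those taxa and in no other taxon (including the outgroup).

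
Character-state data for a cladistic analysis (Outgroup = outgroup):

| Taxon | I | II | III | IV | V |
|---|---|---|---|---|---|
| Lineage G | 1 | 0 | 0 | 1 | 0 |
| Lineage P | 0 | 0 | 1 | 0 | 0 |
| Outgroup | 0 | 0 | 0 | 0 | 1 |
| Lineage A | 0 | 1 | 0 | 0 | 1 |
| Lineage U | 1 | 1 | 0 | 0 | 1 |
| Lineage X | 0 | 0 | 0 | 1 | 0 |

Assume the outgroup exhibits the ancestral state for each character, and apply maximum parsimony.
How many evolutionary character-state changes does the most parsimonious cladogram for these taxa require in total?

Character polarity is set by the outgroup: the derived state is whichever differs from the outgroup's state, so for V the derived state is '0', and for the remaining characters it is '1'.
I (state '1') occurs in Lineage G and Lineage U but conflicts with the nesting implied by the other characters — most parsimoniously interpreted as homoplasy.
II: derived state '1' in Lineage A and Lineage U only — synapomorphy for {Lineage A, Lineage U}.
III: derived state '1' in Lineage P only — an autapomorphy, so it tells us nothing about relationships among taxa.
IV (derived state '1') is shared by Lineage G and Lineage X — a synapomorphy uniting that clade.
V: derived state '0' in Lineage G, Lineage P, and Lineage X only — synapomorphy for {Lineage G, Lineage P, Lineage X}.
Most parsimonious ingroup topology: (((Lineage G,Lineage X),Lineage P),(Lineage A,Lineage U)).
Changes per character on this tree: I: 2; II: 1; III: 1; IV: 1; V: 1.
Total = 6.

6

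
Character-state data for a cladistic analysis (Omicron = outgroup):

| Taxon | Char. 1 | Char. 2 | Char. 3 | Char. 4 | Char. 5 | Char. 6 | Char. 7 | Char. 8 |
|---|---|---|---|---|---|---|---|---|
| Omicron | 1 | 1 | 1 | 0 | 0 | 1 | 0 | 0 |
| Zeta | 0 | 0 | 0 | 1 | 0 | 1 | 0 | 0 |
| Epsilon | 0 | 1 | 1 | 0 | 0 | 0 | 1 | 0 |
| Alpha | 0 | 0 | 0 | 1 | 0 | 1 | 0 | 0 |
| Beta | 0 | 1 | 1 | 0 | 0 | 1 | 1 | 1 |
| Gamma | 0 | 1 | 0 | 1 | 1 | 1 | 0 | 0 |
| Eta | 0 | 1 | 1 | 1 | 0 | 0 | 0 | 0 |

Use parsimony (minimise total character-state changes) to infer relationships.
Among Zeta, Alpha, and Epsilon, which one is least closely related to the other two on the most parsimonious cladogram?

Character polarity is set by the outgroup: the derived state is whichever differs from the outgroup's state, so for Char. 1, Char. 2, Char. 3, Char. 6 the derived state is '0', and for the remaining characters it is '1'.
All ingroup taxa share the derived state '0' for Char. 1; it defines the ingroup but does not resolve relationships within it.
Char. 2: derived state '0' in Alpha and Zeta only — synapomorphy for {Alpha, Zeta}.
Char. 3: derived state '0' in Alpha, Gamma, and Zeta only — synapomorphy for {Alpha, Gamma, Zeta}.
Only Alpha, Eta, Gamma, and Zeta show the derived state '1' for Char. 4, supporting them as a clade.
Char. 5: derived state '1' in Gamma only — an autapomorphy, so it tells us nothing about relationships among taxa.
Char. 6 (state '0') occurs in Epsilon and Eta but conflicts with the nesting implied by the other characters — most parsimoniously interpreted as homoplasy.
Char. 7 (derived state '1') is shared by Beta and Epsilon — a synapomorphy uniting that clade.
Char. 8 (derived state '1') is unique to Beta (autapomorphy; uninformative for grouping).
Most parsimonious ingroup topology: ((((Zeta,Alpha),Gamma),Eta),(Epsilon,Beta)).
Alpha and Zeta share a more recent common ancestor with each other than either does with Epsilon, so Epsilon is the least closely related of the three.

Epsilon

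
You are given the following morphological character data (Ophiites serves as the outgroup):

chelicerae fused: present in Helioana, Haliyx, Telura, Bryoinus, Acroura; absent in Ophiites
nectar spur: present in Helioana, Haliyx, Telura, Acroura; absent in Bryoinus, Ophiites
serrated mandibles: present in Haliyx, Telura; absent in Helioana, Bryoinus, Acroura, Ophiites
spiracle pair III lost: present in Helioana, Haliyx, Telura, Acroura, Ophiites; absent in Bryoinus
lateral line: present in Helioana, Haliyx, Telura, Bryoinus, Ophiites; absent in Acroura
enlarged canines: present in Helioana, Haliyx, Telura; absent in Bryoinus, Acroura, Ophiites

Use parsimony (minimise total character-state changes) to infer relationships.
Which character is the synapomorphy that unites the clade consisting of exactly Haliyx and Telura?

Character polarity is set by the outgroup: the derived state is whichever differs from the outgroup's state, so for spiracle pair III lost, lateral line the derived state is 'absent', and for the remaining characters it is 'present'.
chelicerae fused (derived state 'present') is shared by all ingroup taxa — unites the whole ingroup.
Only Acroura, Haliyx, Helioana, and Telura show the derived state 'present' for nectar spur, supporting them as a clade.
serrated mandibles: derived state 'present' in Haliyx and Telura only — synapomorphy for {Haliyx, Telura}.
spiracle pair III lost: derived state 'absent' in Bryoinus only — an autapomorphy, so it tells us nothing about relationships among taxa.
lateral line: derived state 'absent' in Acroura only — an autapomorphy, so it tells us nothing about relationships among taxa.
enlarged canines: derived state 'present' in Haliyx, Helioana, and Telura only — synapomorphy for {Haliyx, Helioana, Telura}.
Most parsimonious ingroup topology: (((Helioana,(Haliyx,Telura)),Acroura),Bryoinus).
The clade {Haliyx, Telura} is supported by serrated mandibles: its derived state 'present' occurs in exactly those taxa and in no other taxon (including the outgroup).

serrated mandibles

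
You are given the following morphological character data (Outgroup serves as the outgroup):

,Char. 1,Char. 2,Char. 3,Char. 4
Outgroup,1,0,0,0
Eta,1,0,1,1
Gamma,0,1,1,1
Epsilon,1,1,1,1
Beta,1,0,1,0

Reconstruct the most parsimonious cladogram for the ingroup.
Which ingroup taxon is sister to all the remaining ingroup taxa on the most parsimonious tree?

Character polarity is set by the outgroup: the derived state is whichever differs from the outgroup's state, so for Char. 1 the derived state is '0', and for the remaining characters it is '1'.
Char. 1 (derived state '0') is unique to Gamma (autapomorphy; uninformative for grouping).
Only Epsilon and Gamma show the derived state '1' for Char. 2, supporting them as a clade.
Char. 3 (derived state '1') is shared by all ingroup taxa — unites the whole ingroup.
Only Epsilon, Eta, and Gamma show the derived state '1' for Char. 4, supporting them as a clade.
Most parsimonious ingroup topology: ((Eta,(Gamma,Epsilon)),Beta).
Beta is sister to the clade containing all other ingroup taxa, so it is the earliest-diverging (most basal) ingroup lineage.

Beta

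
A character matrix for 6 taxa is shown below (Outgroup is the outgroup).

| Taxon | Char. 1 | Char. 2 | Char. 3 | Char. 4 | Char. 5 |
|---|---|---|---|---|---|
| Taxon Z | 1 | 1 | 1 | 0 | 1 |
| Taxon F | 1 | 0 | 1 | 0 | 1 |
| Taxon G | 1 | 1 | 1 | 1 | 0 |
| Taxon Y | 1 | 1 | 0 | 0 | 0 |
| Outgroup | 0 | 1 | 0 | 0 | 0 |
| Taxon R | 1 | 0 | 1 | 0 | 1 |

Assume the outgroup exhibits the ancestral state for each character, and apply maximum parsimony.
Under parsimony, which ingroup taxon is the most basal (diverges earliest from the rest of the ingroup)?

Taxon Y

Character polarity is set by the outgroup: the derived state is whichever differs from the outgroup's state, so for Char. 2 the derived state is '0', and for the remaining characters it is '1'.
Char. 1 (derived state '1') is shared by all ingroup taxa — unites the whole ingroup.
Only Taxon F and Taxon R show the derived state '0' for Char. 2, supporting them as a clade.
Char. 3: derived state '1' in Taxon F, Taxon G, Taxon R, and Taxon Z only — synapomorphy for {Taxon F, Taxon G, Taxon R, Taxon Z}.
Char. 4: derived state '1' in Taxon G only — an autapomorphy, so it tells us nothing about relationships among taxa.
Only Taxon F, Taxon R, and Taxon Z show the derived state '1' for Char. 5, supporting them as a clade.
Most parsimonious ingroup topology: (Taxon Y,(((Taxon F,Taxon R),Taxon Z),Taxon G)).
Taxon Y is sister to the clade containing all other ingroup taxa, so it is the earliest-diverging (most basal) ingroup lineage.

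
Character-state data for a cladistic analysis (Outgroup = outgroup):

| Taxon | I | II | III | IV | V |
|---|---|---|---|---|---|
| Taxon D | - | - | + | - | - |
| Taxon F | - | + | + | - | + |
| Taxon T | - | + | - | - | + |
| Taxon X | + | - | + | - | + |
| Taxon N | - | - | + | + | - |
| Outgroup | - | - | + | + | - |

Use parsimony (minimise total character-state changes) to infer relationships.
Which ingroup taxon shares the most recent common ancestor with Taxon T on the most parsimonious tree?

Character polarity is set by the outgroup: the derived state is whichever differs from the outgroup's state, so for III, IV the derived state is '-', and for the remaining characters it is '+'.
I (derived state '+') is unique to Taxon X (autapomorphy; uninformative for grouping).
Only Taxon F and Taxon T show the derived state '+' for II, supporting them as a clade.
III: derived state '-' in Taxon T only — an autapomorphy, so it tells us nothing about relationships among taxa.
Only Taxon D, Taxon F, Taxon T, and Taxon X show the derived state '-' for IV, supporting them as a clade.
V (derived state '+') is shared by Taxon F, Taxon T, and Taxon X — a synapomorphy uniting that clade.
Most parsimonious ingroup topology: (Taxon N,(Taxon D,((Taxon T,Taxon F),Taxon X))).
Taxon T and Taxon F form a cherry on this tree, so they are sister taxa.

Taxon F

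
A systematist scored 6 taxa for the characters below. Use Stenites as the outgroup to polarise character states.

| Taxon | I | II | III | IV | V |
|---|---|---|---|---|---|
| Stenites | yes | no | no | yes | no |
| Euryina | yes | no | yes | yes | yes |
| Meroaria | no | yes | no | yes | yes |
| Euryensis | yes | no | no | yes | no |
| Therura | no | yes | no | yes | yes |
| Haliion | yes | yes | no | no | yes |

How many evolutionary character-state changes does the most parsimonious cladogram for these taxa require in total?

5

Character polarity is set by the outgroup: the derived state is whichever differs from the outgroup's state, so for I, IV the derived state is 'no', and for the remaining characters it is 'yes'.
Only Meroaria and Therura show the derived state 'no' for I, supporting them as a clade.
Only Haliion, Meroaria, and Therura show the derived state 'yes' for II, supporting them as a clade.
III (derived state 'yes') is unique to Euryina (autapomorphy; uninformative for grouping).
IV (derived state 'no') is unique to Haliion (autapomorphy; uninformative for grouping).
V: derived state 'yes' in Euryina, Haliion, Meroaria, and Therura only — synapomorphy for {Euryina, Haliion, Meroaria, Therura}.
Most parsimonious ingroup topology: ((Euryina,((Meroaria,Therura),Haliion)),Euryensis).
Changes per character on this tree: I: 1; II: 1; III: 1; IV: 1; V: 1.
Total = 5.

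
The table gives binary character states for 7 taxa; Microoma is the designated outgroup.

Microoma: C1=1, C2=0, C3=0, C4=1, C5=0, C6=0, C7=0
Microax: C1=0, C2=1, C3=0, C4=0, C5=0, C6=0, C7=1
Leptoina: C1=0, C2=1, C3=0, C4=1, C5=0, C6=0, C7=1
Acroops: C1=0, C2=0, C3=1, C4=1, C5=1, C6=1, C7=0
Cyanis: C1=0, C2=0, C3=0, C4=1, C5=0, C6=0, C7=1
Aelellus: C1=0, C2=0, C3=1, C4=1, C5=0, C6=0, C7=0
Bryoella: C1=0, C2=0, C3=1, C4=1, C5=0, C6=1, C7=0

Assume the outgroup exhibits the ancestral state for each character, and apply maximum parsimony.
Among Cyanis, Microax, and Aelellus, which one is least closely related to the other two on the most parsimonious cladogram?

Character polarity is set by the outgroup: the derived state is whichever differs from the outgroup's state, so for C1, C4 the derived state is '0', and for the remaining characters it is '1'.
All ingroup taxa share the derived state '0' for C1; it defines the ingroup but does not resolve relationships within it.
Only Leptoina and Microax show the derived state '1' for C2, supporting them as a clade.
C3 (derived state '1') is shared by Acroops, Aelellus, and Bryoella — a synapomorphy uniting that clade.
C4: derived state '0' in Microax only — an autapomorphy, so it tells us nothing about relationships among taxa.
C5: derived state '1' in Acroops only — an autapomorphy, so it tells us nothing about relationships among taxa.
C6 (derived state '1') is shared by Acroops and Bryoella — a synapomorphy uniting that clade.
C7: derived state '1' in Cyanis, Leptoina, and Microax only — synapomorphy for {Cyanis, Leptoina, Microax}.
Most parsimonious ingroup topology: (((Bryoella,Acroops),Aelellus),((Leptoina,Microax),Cyanis)).
Microax and Cyanis share a more recent common ancestor with each other than either does with Aelellus, so Aelellus is the least closely related of the three.

Aelellus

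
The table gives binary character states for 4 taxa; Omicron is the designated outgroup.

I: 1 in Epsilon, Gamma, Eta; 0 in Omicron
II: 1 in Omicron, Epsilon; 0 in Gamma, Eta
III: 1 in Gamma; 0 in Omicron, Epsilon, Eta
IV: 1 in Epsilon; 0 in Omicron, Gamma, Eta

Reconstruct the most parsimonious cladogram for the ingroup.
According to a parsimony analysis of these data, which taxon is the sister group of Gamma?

Eta

Character polarity is set by the outgroup: the derived state is whichever differs from the outgroup's state, so for II the derived state is '0', and for the remaining characters it is '1'.
All ingroup taxa share the derived state '1' for I; it defines the ingroup but does not resolve relationships within it.
II: derived state '0' in Eta and Gamma only — synapomorphy for {Eta, Gamma}.
III (derived state '1') is unique to Gamma (autapomorphy; uninformative for grouping).
IV: derived state '1' in Epsilon only — an autapomorphy, so it tells us nothing about relationships among taxa.
Most parsimonious ingroup topology: (Epsilon,(Gamma,Eta)).
Gamma and Eta form a cherry on this tree, so they are sister taxa.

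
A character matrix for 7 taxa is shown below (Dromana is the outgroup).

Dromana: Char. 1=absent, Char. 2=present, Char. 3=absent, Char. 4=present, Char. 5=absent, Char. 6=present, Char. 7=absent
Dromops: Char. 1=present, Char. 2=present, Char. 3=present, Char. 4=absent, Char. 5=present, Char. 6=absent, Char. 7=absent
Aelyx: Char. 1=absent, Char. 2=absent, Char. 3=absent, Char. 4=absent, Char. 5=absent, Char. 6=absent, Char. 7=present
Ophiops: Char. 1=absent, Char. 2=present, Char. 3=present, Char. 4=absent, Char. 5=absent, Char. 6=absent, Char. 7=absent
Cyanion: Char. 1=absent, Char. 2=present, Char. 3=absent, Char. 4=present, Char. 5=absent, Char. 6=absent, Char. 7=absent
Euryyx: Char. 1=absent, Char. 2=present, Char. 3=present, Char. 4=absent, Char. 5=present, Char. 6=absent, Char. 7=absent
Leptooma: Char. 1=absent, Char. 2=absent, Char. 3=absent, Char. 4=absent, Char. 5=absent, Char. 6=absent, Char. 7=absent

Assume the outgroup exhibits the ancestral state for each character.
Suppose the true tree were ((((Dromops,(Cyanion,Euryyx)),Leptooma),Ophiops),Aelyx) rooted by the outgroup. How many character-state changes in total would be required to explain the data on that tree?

Map each character onto ((((Dromops,(Cyanion,Euryyx)),Leptooma),Ophiops),Aelyx) (rooted by Dromana) and count the minimum state changes it requires (Fitch parsimony):
Char. 1: 1; Char. 2: 2; Char. 3: 3; Char. 4: 2; Char. 5: 2; Char. 6: 1; Char. 7: 1.
Total tree length = 12.

12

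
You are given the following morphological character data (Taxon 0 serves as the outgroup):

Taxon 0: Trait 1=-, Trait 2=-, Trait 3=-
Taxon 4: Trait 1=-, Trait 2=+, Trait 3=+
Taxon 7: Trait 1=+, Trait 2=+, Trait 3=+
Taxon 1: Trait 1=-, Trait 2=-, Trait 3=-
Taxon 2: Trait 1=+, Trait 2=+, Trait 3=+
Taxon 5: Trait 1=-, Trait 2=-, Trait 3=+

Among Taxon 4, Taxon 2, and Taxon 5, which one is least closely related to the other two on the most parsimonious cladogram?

The outgroup has state '-' for every character, so '+' is the derived state throughout.
Trait 1: derived state '+' in Taxon 2 and Taxon 7 only — synapomorphy for {Taxon 2, Taxon 7}.
Trait 2 (derived state '+') is shared by Taxon 2, Taxon 4, and Taxon 7 — a synapomorphy uniting that clade.
Only Taxon 2, Taxon 4, Taxon 5, and Taxon 7 show the derived state '+' for Trait 3, supporting them as a clade.
Most parsimonious ingroup topology: (((Taxon 4,(Taxon 7,Taxon 2)),Taxon 5),Taxon 1).
Taxon 4 and Taxon 2 share a more recent common ancestor with each other than either does with Taxon 5, so Taxon 5 is the least closely related of the three.

Taxon 5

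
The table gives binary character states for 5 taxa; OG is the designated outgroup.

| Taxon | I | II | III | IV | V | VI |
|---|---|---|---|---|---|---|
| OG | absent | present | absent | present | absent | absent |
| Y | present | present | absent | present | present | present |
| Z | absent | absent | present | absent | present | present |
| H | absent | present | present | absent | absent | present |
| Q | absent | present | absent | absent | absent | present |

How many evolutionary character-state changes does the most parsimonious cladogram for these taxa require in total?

7

Character polarity is set by the outgroup: the derived state is whichever differs from the outgroup's state, so for II, IV the derived state is 'absent', and for the remaining characters it is 'present'.
I (derived state 'present') is unique to Y (autapomorphy; uninformative for grouping).
II (derived state 'absent') is unique to Z (autapomorphy; uninformative for grouping).
III (derived state 'present') is shared by H and Z — a synapomorphy uniting that clade.
Only H, Q, and Z show the derived state 'absent' for IV, supporting them as a clade.
V groups Y and Z, which is incompatible with the clades supported by the remaining characters; treating it as convergent (homoplasy) costs fewer steps than any alternative tree.
All ingroup taxa share the derived state 'present' for VI; it defines the ingroup but does not resolve relationships within it.
Most parsimonious ingroup topology: (Y,((Z,H),Q)).
Changes per character on this tree: I: 1; II: 1; III: 1; IV: 1; V: 2; VI: 1.
Total = 7.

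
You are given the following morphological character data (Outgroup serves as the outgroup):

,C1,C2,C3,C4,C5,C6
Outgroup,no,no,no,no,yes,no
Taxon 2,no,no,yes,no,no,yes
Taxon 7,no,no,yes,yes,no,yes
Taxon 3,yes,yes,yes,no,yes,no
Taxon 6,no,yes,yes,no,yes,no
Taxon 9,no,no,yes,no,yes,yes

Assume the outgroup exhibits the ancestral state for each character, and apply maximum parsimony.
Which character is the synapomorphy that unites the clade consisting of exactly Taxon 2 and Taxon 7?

Character polarity is set by the outgroup: the derived state is whichever differs from the outgroup's state, so for C5 the derived state is 'no', and for the remaining characters it is 'yes'.
C1 (derived state 'yes') is unique to Taxon 3 (autapomorphy; uninformative for grouping).
C2: derived state 'yes' in Taxon 3 and Taxon 6 only — synapomorphy for {Taxon 3, Taxon 6}.
All ingroup taxa share the derived state 'yes' for C3; it defines the ingroup but does not resolve relationships within it.
C4: derived state 'yes' in Taxon 7 only — an autapomorphy, so it tells us nothing about relationships among taxa.
C5 (derived state 'no') is shared by Taxon 2 and Taxon 7 — a synapomorphy uniting that clade.
C6: derived state 'yes' in Taxon 2, Taxon 7, and Taxon 9 only — synapomorphy for {Taxon 2, Taxon 7, Taxon 9}.
Most parsimonious ingroup topology: (((Taxon 2,Taxon 7),Taxon 9),(Taxon 3,Taxon 6)).
The clade {Taxon 2, Taxon 7} is supported by C5: its derived state 'no' occurs in exactly those taxa and in no other taxon (including the outgroup).

C5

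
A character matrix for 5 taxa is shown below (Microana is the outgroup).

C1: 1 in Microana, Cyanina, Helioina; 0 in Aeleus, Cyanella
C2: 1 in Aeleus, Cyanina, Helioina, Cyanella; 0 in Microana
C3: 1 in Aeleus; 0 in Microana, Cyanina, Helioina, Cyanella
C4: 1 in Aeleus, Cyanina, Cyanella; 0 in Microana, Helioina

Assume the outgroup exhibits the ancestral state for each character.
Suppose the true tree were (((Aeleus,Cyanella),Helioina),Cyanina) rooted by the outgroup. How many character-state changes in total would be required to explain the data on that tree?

Map each character onto (((Aeleus,Cyanella),Helioina),Cyanina) (rooted by Microana) and count the minimum state changes it requires (Fitch parsimony):
C1: 1; C2: 1; C3: 1; C4: 2.
Total tree length = 5.

5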